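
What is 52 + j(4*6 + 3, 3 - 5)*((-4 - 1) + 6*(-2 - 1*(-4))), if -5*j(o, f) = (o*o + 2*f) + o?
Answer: -5004/5 ≈ -1000.8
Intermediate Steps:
j(o, f) = -2*f/5 - o/5 - o²/5 (j(o, f) = -((o*o + 2*f) + o)/5 = -((o² + 2*f) + o)/5 = -(o + o² + 2*f)/5 = -2*f/5 - o/5 - o²/5)
52 + j(4*6 + 3, 3 - 5)*((-4 - 1) + 6*(-2 - 1*(-4))) = 52 + (-2*(3 - 5)/5 - (4*6 + 3)/5 - (4*6 + 3)²/5)*((-4 - 1) + 6*(-2 - 1*(-4))) = 52 + (-⅖*(-2) - (24 + 3)/5 - (24 + 3)²/5)*(-5 + 6*(-2 + 4)) = 52 + (⅘ - ⅕*27 - ⅕*27²)*(-5 + 6*2) = 52 + (⅘ - 27/5 - ⅕*729)*(-5 + 12) = 52 + (⅘ - 27/5 - 729/5)*7 = 52 - 752/5*7 = 52 - 5264/5 = -5004/5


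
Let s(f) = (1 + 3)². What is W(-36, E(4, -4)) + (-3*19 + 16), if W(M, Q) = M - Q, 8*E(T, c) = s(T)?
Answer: -79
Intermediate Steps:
s(f) = 16 (s(f) = 4² = 16)
E(T, c) = 2 (E(T, c) = (⅛)*16 = 2)
W(-36, E(4, -4)) + (-3*19 + 16) = (-36 - 1*2) + (-3*19 + 16) = (-36 - 2) + (-57 + 16) = -38 - 41 = -79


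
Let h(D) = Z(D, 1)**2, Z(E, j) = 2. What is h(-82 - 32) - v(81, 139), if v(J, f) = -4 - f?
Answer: 147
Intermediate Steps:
h(D) = 4 (h(D) = 2**2 = 4)
h(-82 - 32) - v(81, 139) = 4 - (-4 - 1*139) = 4 - (-4 - 139) = 4 - 1*(-143) = 4 + 143 = 147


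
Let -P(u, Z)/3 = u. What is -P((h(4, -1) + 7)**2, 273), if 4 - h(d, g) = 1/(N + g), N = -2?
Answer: 1156/3 ≈ 385.33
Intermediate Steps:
h(d, g) = 4 - 1/(-2 + g)
P(u, Z) = -3*u
-P((h(4, -1) + 7)**2, 273) = -(-3)*((-9 + 4*(-1))/(-2 - 1) + 7)**2 = -(-3)*((-9 - 4)/(-3) + 7)**2 = -(-3)*(-1/3*(-13) + 7)**2 = -(-3)*(13/3 + 7)**2 = -(-3)*(34/3)**2 = -(-3)*1156/9 = -1*(-1156/3) = 1156/3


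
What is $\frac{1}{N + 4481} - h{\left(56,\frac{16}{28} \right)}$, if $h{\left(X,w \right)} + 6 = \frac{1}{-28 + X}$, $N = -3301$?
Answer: $\frac{12318}{2065} \approx 5.9651$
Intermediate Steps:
$h{\left(X,w \right)} = -6 + \frac{1}{-28 + X}$
$\frac{1}{N + 4481} - h{\left(56,\frac{16}{28} \right)} = \frac{1}{-3301 + 4481} - \frac{169 - 336}{-28 + 56} = \frac{1}{1180} - \frac{169 - 336}{28} = \frac{1}{1180} - \frac{1}{28} \left(-167\right) = \frac{1}{1180} - - \frac{167}{28} = \frac{1}{1180} + \frac{167}{28} = \frac{12318}{2065}$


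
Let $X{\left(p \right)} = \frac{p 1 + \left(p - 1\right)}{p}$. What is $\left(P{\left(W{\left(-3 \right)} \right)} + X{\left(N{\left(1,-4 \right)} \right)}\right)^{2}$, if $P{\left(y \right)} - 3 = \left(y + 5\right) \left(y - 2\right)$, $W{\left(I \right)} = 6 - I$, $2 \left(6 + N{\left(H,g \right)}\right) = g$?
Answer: $\frac{680625}{64} \approx 10635.0$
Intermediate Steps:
$N{\left(H,g \right)} = -6 + \frac{g}{2}$
$X{\left(p \right)} = \frac{-1 + 2 p}{p}$ ($X{\left(p \right)} = \frac{p + \left(-1 + p\right)}{p} = \frac{-1 + 2 p}{p}$)
$P{\left(y \right)} = 3 + \left(-2 + y\right) \left(5 + y\right)$ ($P{\left(y \right)} = 3 + \left(y + 5\right) \left(y - 2\right) = 3 + \left(5 + y\right) \left(-2 + y\right) = 3 + \left(-2 + y\right) \left(5 + y\right)$)
$\left(P{\left(W{\left(-3 \right)} \right)} + X{\left(N{\left(1,-4 \right)} \right)}\right)^{2} = \left(\left(-7 + \left(6 - -3\right)^{2} + 3 \left(6 - -3\right)\right) + \left(2 - \frac{1}{-6 + \frac{1}{2} \left(-4\right)}\right)\right)^{2} = \left(\left(-7 + \left(6 + 3\right)^{2} + 3 \left(6 + 3\right)\right) + \left(2 - \frac{1}{-6 - 2}\right)\right)^{2} = \left(\left(-7 + 9^{2} + 3 \cdot 9\right) + \left(2 - \frac{1}{-8}\right)\right)^{2} = \left(\left(-7 + 81 + 27\right) + \left(2 - - \frac{1}{8}\right)\right)^{2} = \left(101 + \left(2 + \frac{1}{8}\right)\right)^{2} = \left(101 + \frac{17}{8}\right)^{2} = \left(\frac{825}{8}\right)^{2} = \frac{680625}{64}$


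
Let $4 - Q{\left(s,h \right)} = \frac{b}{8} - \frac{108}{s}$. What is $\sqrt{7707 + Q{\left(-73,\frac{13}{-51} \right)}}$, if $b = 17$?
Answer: $\frac{\sqrt{657163374}}{292} \approx 87.792$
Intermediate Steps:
$Q{\left(s,h \right)} = \frac{15}{8} + \frac{108}{s}$ ($Q{\left(s,h \right)} = 4 - \left(\frac{17}{8} - \frac{108}{s}\right) = \frac{15}{8} + \frac{108}{s}$)
$\sqrt{7707 + Q{\left(-73,\frac{13}{-51} \right)}} = \sqrt{7707 + \left(\frac{15}{8} + \frac{108}{-73}\right)} = \sqrt{7707 + \left(\frac{15}{8} + 108 \left(- \frac{1}{73}\right)\right)} = \sqrt{7707 + \left(\frac{15}{8} - \frac{108}{73}\right)} = \sqrt{7707 + \frac{231}{584}} = \sqrt{\frac{4501119}{584}} = \frac{\sqrt{657163374}}{292}$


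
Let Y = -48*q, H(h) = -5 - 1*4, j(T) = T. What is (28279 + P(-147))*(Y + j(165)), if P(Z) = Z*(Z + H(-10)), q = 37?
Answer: -82500921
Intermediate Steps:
H(h) = -9 (H(h) = -5 - 4 = -9)
P(Z) = Z*(-9 + Z) (P(Z) = Z*(Z - 9) = Z*(-9 + Z))
Y = -1776 (Y = -48*37 = -1776)
(28279 + P(-147))*(Y + j(165)) = (28279 - 147*(-9 - 147))*(-1776 + 165) = (28279 - 147*(-156))*(-1611) = (28279 + 22932)*(-1611) = 51211*(-1611) = -82500921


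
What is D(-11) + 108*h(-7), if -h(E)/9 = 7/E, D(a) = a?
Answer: 961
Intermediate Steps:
h(E) = -63/E
D(-11) + 108*h(-7) = -11 + 108*(-63/(-7)) = -11 + 108*(-63*(-⅐)) = -11 + 108*9 = -11 + 972 = 961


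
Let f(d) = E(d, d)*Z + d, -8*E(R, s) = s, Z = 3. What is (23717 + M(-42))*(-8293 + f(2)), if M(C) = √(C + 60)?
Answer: -786621739/4 - 99501*√2/4 ≈ -1.9669e+8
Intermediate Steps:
E(R, s) = -s/8
M(C) = √(60 + C)
f(d) = 5*d/8 (f(d) = -d/8*3 + d = -3*d/8 + d = 5*d/8)
(23717 + M(-42))*(-8293 + f(2)) = (23717 + √(60 - 42))*(-8293 + (5/8)*2) = (23717 + √18)*(-8293 + 5/4) = (23717 + 3*√2)*(-33167/4) = -786621739/4 - 99501*√2/4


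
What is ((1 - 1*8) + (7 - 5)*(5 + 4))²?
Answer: 121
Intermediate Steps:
((1 - 1*8) + (7 - 5)*(5 + 4))² = ((1 - 8) + 2*9)² = (-7 + 18)² = 11² = 121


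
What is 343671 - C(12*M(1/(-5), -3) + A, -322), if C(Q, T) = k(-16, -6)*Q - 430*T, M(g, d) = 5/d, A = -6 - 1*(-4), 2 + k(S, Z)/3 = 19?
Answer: 206333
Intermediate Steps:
k(S, Z) = 51 (k(S, Z) = -6 + 3*19 = -6 + 57 = 51)
A = -2 (A = -6 + 4 = -2)
C(Q, T) = -430*T + 51*Q (C(Q, T) = 51*Q - 430*T = -430*T + 51*Q)
343671 - C(12*M(1/(-5), -3) + A, -322) = 343671 - (-430*(-322) + 51*(12*(5/(-3)) - 2)) = 343671 - (138460 + 51*(12*(5*(-⅓)) - 2)) = 343671 - (138460 + 51*(12*(-5/3) - 2)) = 343671 - (138460 + 51*(-20 - 2)) = 343671 - (138460 + 51*(-22)) = 343671 - (138460 - 1122) = 343671 - 1*137338 = 343671 - 137338 = 206333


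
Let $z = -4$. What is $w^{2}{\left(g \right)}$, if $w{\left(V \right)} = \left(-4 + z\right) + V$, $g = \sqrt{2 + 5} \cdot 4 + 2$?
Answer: $148 - 48 \sqrt{7} \approx 21.004$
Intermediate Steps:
$g = 2 + 4 \sqrt{7}$ ($g = \sqrt{7} \cdot 4 + 2 = 4 \sqrt{7} + 2 = 2 + 4 \sqrt{7} \approx 12.583$)
$w{\left(V \right)} = -8 + V$ ($w{\left(V \right)} = \left(-4 - 4\right) + V = -8 + V$)
$w^{2}{\left(g \right)} = \left(-8 + \left(2 + 4 \sqrt{7}\right)\right)^{2} = \left(-6 + 4 \sqrt{7}\right)^{2}$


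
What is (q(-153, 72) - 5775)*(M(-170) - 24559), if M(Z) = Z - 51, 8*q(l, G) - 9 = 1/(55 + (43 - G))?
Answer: 7439978175/52 ≈ 1.4308e+8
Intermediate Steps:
q(l, G) = 9/8 + 1/(8*(98 - G)) (q(l, G) = 9/8 + 1/(8*(55 + (43 - G))) = 9/8 + 1/(8*(98 - G)))
M(Z) = -51 + Z
(q(-153, 72) - 5775)*(M(-170) - 24559) = ((-883 + 9*72)/(8*(-98 + 72)) - 5775)*((-51 - 170) - 24559) = ((1/8)*(-883 + 648)/(-26) - 5775)*(-221 - 24559) = ((1/8)*(-1/26)*(-235) - 5775)*(-24780) = (235/208 - 5775)*(-24780) = -1200965/208*(-24780) = 7439978175/52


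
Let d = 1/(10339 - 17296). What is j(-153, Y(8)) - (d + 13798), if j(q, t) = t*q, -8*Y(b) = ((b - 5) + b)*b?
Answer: -84284054/6957 ≈ -12115.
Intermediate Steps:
Y(b) = -b*(-5 + 2*b)/8 (Y(b) = -((b - 5) + b)*b/8 = -((-5 + b) + b)*b/8 = -(-5 + 2*b)*b/8 = -b*(-5 + 2*b)/8)
d = -1/6957 (d = 1/(-6957) = -1/6957 ≈ -0.00014374)
j(q, t) = q*t
j(-153, Y(8)) - (d + 13798) = -153*8*(5 - 2*8)/8 - (-1/6957 + 13798) = -153*8*(5 - 16)/8 - 1*95992685/6957 = -153*8*(-11)/8 - 95992685/6957 = -153*(-11) - 95992685/6957 = 1683 - 95992685/6957 = -84284054/6957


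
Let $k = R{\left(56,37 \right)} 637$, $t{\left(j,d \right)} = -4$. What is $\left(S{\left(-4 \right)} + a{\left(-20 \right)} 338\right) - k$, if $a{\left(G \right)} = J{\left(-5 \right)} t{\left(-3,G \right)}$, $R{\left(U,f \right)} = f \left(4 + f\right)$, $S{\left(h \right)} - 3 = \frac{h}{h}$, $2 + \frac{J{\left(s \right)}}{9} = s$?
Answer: $-881149$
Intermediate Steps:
$J{\left(s \right)} = -18 + 9 s$
$S{\left(h \right)} = 4$ ($S{\left(h \right)} = 3 + \frac{h}{h} = 3 + 1 = 4$)
$a{\left(G \right)} = 252$ ($a{\left(G \right)} = \left(-18 + 9 \left(-5\right)\right) \left(-4\right) = \left(-18 - 45\right) \left(-4\right) = \left(-63\right) \left(-4\right) = 252$)
$k = 966329$ ($k = 37 \left(4 + 37\right) 637 = 37 \cdot 41 \cdot 637 = 1517 \cdot 637 = 966329$)
$\left(S{\left(-4 \right)} + a{\left(-20 \right)} 338\right) - k = \left(4 + 252 \cdot 338\right) - 966329 = \left(4 + 85176\right) - 966329 = 85180 - 966329 = -881149$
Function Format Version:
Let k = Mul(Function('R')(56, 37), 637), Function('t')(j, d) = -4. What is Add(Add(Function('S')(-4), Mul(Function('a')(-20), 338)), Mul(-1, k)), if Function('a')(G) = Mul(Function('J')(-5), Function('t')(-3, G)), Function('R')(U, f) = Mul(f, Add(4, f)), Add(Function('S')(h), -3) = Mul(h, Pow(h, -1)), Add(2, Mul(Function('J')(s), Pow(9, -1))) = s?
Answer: -881149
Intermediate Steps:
Function('J')(s) = Add(-18, Mul(9, s))
Function('S')(h) = 4 (Function('S')(h) = Add(3, Mul(h, Pow(h, -1))) = Add(3, 1) = 4)
Function('a')(G) = 252 (Function('a')(G) = Mul(Add(-18, Mul(9, -5)), -4) = Mul(Add(-18, -45), -4) = Mul(-63, -4) = 252)
k = 966329 (k = Mul(Mul(37, Add(4, 37)), 637) = Mul(Mul(37, 41), 637) = Mul(1517, 637) = 966329)
Add(Add(Function('S')(-4), Mul(Function('a')(-20), 338)), Mul(-1, k)) = Add(Add(4, Mul(252, 338)), Mul(-1, 966329)) = Add(Add(4, 85176), -966329) = Add(85180, -966329) = -881149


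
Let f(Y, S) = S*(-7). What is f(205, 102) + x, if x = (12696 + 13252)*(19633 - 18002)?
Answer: 42320474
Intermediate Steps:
x = 42321188 (x = 25948*1631 = 42321188)
f(Y, S) = -7*S
f(205, 102) + x = -7*102 + 42321188 = -714 + 42321188 = 42320474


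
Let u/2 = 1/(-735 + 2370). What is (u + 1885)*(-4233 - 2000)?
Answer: -19209962641/1635 ≈ -1.1749e+7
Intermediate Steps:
u = 2/1635 (u = 2/(-735 + 2370) = 2/1635 ≈ 0.0012232)
(u + 1885)*(-4233 - 2000) = (2/1635 + 1885)*(-4233 - 2000) = (3081977/1635)*(-6233) = -19209962641/1635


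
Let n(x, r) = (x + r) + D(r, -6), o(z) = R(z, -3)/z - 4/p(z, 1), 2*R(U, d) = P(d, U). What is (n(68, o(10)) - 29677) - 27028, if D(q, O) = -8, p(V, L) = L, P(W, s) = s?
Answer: -113297/2 ≈ -56649.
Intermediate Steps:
R(U, d) = U/2
o(z) = -7/2 (o(z) = (z/2)/z - 4/1 = ½ - 4*1 = ½ - 4 = -7/2)
n(x, r) = -8 + r + x (n(x, r) = (x + r) - 8 = (r + x) - 8 = -8 + r + x)
(n(68, o(10)) - 29677) - 27028 = ((-8 - 7/2 + 68) - 29677) - 27028 = (113/2 - 29677) - 27028 = -59241/2 - 27028 = -113297/2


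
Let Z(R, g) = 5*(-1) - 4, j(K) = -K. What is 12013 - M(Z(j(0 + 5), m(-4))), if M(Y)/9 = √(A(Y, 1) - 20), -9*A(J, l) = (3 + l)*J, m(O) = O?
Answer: 12013 - 36*I ≈ 12013.0 - 36.0*I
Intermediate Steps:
A(J, l) = -J*(3 + l)/9 (A(J, l) = -(3 + l)*J/9 = -J*(3 + l)/9)
Z(R, g) = -9 (Z(R, g) = -5 - 4 = -9)
M(Y) = 9*√(-20 - 4*Y/9) (M(Y) = 9*√(-Y*(3 + 1)/9 - 20) = 9*√(-⅑*Y*4 - 20) = 9*√(-4*Y/9 - 20) = 9*√(-20 - 4*Y/9))
12013 - M(Z(j(0 + 5), m(-4))) = 12013 - 6*√(-45 - 1*(-9)) = 12013 - 6*√(-45 + 9) = 12013 - 6*√(-36) = 12013 - 6*6*I = 12013 - 36*I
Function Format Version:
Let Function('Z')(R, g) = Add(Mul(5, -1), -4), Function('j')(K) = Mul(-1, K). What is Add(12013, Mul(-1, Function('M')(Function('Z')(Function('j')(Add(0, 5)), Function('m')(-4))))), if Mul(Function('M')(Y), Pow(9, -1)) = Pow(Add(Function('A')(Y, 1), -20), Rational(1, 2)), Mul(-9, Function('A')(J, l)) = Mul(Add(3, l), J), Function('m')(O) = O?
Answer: Add(12013, Mul(-36, I)) ≈ Add(12013., Mul(-36.000, I))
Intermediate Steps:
Function('A')(J, l) = Mul(Rational(-1, 9), J, Add(3, l)) (Function('A')(J, l) = Mul(Rational(-1, 9), Mul(Add(3, l), J)) = Mul(Rational(-1, 9), Mul(J, Add(3, l))) = Mul(Rational(-1, 9), J, Add(3, l)))
Function('Z')(R, g) = -9 (Function('Z')(R, g) = Add(-5, -4) = -9)
Function('M')(Y) = Mul(9, Pow(Add(-20, Mul(Rational(-4, 9), Y)), Rational(1, 2))) (Function('M')(Y) = Mul(9, Pow(Add(Mul(Rational(-1, 9), Y, Add(3, 1)), -20), Rational(1, 2))) = Mul(9, Pow(Add(Mul(Rational(-1, 9), Y, 4), -20), Rational(1, 2))) = Mul(9, Pow(Add(Mul(Rational(-4, 9), Y), -20), Rational(1, 2))) = Mul(9, Pow(Add(-20, Mul(Rational(-4, 9), Y)), Rational(1, 2))))
Add(12013, Mul(-1, Function('M')(Function('Z')(Function('j')(Add(0, 5)), Function('m')(-4))))) = Add(12013, Mul(-1, Mul(6, Pow(Add(-45, Mul(-1, -9)), Rational(1, 2))))) = Add(12013, Mul(-1, Mul(6, Pow(Add(-45, 9), Rational(1, 2))))) = Add(12013, Mul(-1, Mul(6, Pow(-36, Rational(1, 2))))) = Add(12013, Mul(-1, Mul(6, Mul(6, I)))) = Add(12013, Mul(-1, Mul(36, I))) = Add(12013, Mul(-36, I))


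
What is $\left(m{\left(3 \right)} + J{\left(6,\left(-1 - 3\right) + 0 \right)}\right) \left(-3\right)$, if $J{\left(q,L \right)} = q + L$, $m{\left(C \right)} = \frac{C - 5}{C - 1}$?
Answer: $-3$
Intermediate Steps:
$m{\left(C \right)} = \frac{-5 + C}{-1 + C}$
$J{\left(q,L \right)} = L + q$
$\left(m{\left(3 \right)} + J{\left(6,\left(-1 - 3\right) + 0 \right)}\right) \left(-3\right) = \left(\frac{-5 + 3}{-1 + 3} + \left(\left(\left(-1 - 3\right) + 0\right) + 6\right)\right) \left(-3\right) = \left(\frac{1}{2} \left(-2\right) + \left(\left(-4 + 0\right) + 6\right)\right) \left(-3\right) = \left(\frac{1}{2} \left(-2\right) + \left(-4 + 6\right)\right) \left(-3\right) = \left(-1 + 2\right) \left(-3\right) = 1 \left(-3\right) = -3$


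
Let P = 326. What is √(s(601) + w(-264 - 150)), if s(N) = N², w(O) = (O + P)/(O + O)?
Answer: √1719678467/69 ≈ 601.00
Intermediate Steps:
w(O) = (326 + O)/(2*O) (w(O) = (O + 326)/(O + O) = (326 + O)/((2*O)) = (326 + O)*(1/(2*O)) = (326 + O)/(2*O))
√(s(601) + w(-264 - 150)) = √(601² + (326 + (-264 - 150))/(2*(-264 - 150))) = √(361201 + (½)*(326 - 414)/(-414)) = √(361201 + (½)*(-1/414)*(-88)) = √(361201 + 22/207) = √(74768629/207) = √1719678467/69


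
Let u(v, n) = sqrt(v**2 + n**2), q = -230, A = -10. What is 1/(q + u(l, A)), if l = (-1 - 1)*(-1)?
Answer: -115/26398 - sqrt(26)/26398 ≈ -0.0045495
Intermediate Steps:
l = 2 (l = -2*(-1) = 2)
u(v, n) = sqrt(n**2 + v**2)
1/(q + u(l, A)) = 1/(-230 + sqrt((-10)**2 + 2**2)) = 1/(-230 + sqrt(100 + 4)) = 1/(-230 + sqrt(104)) = 1/(-230 + 2*sqrt(26))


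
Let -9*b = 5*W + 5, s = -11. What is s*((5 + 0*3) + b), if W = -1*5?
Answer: -715/9 ≈ -79.444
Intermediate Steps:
W = -5
b = 20/9 (b = -(5*(-5) + 5)/9 = -(-25 + 5)/9 = -⅑*(-20) = 20/9 ≈ 2.2222)
s*((5 + 0*3) + b) = -11*((5 + 0*3) + 20/9) = -11*((5 + 0) + 20/9) = -11*(5 + 20/9) = -11*65/9 = -715/9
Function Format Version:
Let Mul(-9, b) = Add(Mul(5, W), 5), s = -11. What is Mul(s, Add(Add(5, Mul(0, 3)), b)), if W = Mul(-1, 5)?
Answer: Rational(-715, 9) ≈ -79.444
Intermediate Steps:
W = -5
b = Rational(20, 9) (b = Mul(Rational(-1, 9), Add(Mul(5, -5), 5)) = Mul(Rational(-1, 9), Add(-25, 5)) = Mul(Rational(-1, 9), -20) = Rational(20, 9) ≈ 2.2222)
Mul(s, Add(Add(5, Mul(0, 3)), b)) = Mul(-11, Add(Add(5, Mul(0, 3)), Rational(20, 9))) = Mul(-11, Add(Add(5, 0), Rational(20, 9))) = Mul(-11, Add(5, Rational(20, 9))) = Mul(-11, Rational(65, 9)) = Rational(-715, 9)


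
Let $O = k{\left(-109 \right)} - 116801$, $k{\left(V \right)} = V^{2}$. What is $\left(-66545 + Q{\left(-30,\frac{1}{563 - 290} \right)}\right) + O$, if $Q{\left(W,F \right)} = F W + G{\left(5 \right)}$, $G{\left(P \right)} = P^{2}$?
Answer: $- \frac{15601050}{91} \approx -1.7144 \cdot 10^{5}$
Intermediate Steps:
$Q{\left(W,F \right)} = 25 + F W$ ($Q{\left(W,F \right)} = F W + 5^{2} = F W + 25 = 25 + F W$)
$O = -104920$ ($O = \left(-109\right)^{2} - 116801 = 11881 - 116801 = -104920$)
$\left(-66545 + Q{\left(-30,\frac{1}{563 - 290} \right)}\right) + O = \left(-66545 + \left(25 + \frac{1}{563 - 290} \left(-30\right)\right)\right) - 104920 = \left(-66545 + \left(25 + \frac{1}{273} \left(-30\right)\right)\right) - 104920 = \left(-66545 + \left(25 - \frac{10}{91}\right)\right) - 104920 = \left(-66545 + \frac{2265}{91}\right) - 104920 = - \frac{6053330}{91} - 104920 = - \frac{15601050}{91}$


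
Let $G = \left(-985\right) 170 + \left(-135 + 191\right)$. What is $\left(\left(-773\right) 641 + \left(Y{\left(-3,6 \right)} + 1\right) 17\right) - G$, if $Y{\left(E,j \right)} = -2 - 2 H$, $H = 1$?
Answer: $-328150$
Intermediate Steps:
$Y{\left(E,j \right)} = -4$ ($Y{\left(E,j \right)} = -2 - 2 = -4$)
$G = -167394$ ($G = -167450 + 56 = -167394$)
$\left(\left(-773\right) 641 + \left(Y{\left(-3,6 \right)} + 1\right) 17\right) - G = \left(\left(-773\right) 641 + \left(-4 + 1\right) 17\right) - -167394 = \left(-495493 - 51\right) + 167394 = -495544 + 167394 = -328150$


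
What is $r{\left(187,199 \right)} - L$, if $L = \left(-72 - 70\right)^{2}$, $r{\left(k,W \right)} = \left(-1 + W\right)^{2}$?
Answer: $19040$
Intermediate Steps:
$L = 20164$ ($L = \left(-142\right)^{2} = 20164$)
$r{\left(187,199 \right)} - L = \left(-1 + 199\right)^{2} - 20164 = 198^{2} - 20164 = 39204 - 20164 = 19040$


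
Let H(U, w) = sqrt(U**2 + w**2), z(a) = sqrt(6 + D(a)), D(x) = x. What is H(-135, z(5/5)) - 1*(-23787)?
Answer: 23787 + 2*sqrt(4558) ≈ 23922.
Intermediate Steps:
z(a) = sqrt(6 + a)
H(-135, z(5/5)) - 1*(-23787) = sqrt((-135)**2 + (sqrt(6 + 5/5))**2) - 1*(-23787) = sqrt(18225 + (sqrt(6 + 5*(1/5)))**2) + 23787 = sqrt(18225 + (sqrt(6 + 1))**2) + 23787 = sqrt(18225 + (sqrt(7))**2) + 23787 = sqrt(18225 + 7) + 23787 = sqrt(18232) + 23787 = 2*sqrt(4558) + 23787 = 23787 + 2*sqrt(4558)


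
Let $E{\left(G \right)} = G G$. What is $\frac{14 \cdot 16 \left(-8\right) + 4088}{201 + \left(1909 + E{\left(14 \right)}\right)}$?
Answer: $\frac{1148}{1153} \approx 0.99566$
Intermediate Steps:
$E{\left(G \right)} = G^{2}$
$\frac{14 \cdot 16 \left(-8\right) + 4088}{201 + \left(1909 + E{\left(14 \right)}\right)} = \frac{14 \cdot 16 \left(-8\right) + 4088}{201 + \left(1909 + 14^{2}\right)} = \frac{224 \left(-8\right) + 4088}{201 + \left(1909 + 196\right)} = \frac{-1792 + 4088}{201 + 2105} = \frac{2296}{2306} = 2296 \cdot \frac{1}{2306} = \frac{1148}{1153}$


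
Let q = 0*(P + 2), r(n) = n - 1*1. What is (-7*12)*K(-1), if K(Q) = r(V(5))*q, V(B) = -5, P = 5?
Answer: 0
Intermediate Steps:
r(n) = -1 + n (r(n) = n - 1 = -1 + n)
q = 0 (q = 0*(5 + 2) = 0*7 = 0)
K(Q) = 0 (K(Q) = (-1 - 5)*0 = -6*0 = 0)
(-7*12)*K(-1) = -7*12*0 = -84*0 = 0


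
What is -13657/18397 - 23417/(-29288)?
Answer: 30816333/538811336 ≈ 0.057193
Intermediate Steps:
-13657/18397 - 23417/(-29288) = -13657*1/18397 - 23417*(-1/29288) = -13657/18397 + 23417/29288 = 30816333/538811336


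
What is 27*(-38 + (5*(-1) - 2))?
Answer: -1215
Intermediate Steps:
27*(-38 + (5*(-1) - 2)) = 27*(-38 + (-5 - 2)) = 27*(-38 - 7) = 27*(-45) = -1215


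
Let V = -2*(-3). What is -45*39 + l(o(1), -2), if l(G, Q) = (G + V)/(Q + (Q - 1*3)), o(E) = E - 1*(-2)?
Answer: -12294/7 ≈ -1756.3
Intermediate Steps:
o(E) = 2 + E (o(E) = E + 2 = 2 + E)
V = 6
l(G, Q) = (6 + G)/(-3 + 2*Q) (l(G, Q) = (G + 6)/(Q + (Q - 1*3)) = (6 + G)/(Q + (Q - 3)) = (6 + G)/(Q + (-3 + Q)) = (6 + G)/(-3 + 2*Q))
-45*39 + l(o(1), -2) = -45*39 + (6 + (2 + 1))/(-3 + 2*(-2)) = -1755 + (6 + 3)/(-3 - 4) = -1755 + 9/(-7) = -1755 - ⅐*9 = -1755 - 9/7 = -12294/7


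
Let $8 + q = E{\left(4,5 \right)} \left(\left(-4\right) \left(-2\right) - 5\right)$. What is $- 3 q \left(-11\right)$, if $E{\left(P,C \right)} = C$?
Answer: $231$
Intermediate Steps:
$q = 7$ ($q = -8 + 5 \left(\left(-4\right) \left(-2\right) - 5\right) = -8 + 5 \left(8 - 5\right) = -8 + 5 \cdot 3 = -8 + 15 = 7$)
$- 3 q \left(-11\right) = \left(-3\right) 7 \left(-11\right) = \left(-21\right) \left(-11\right) = 231$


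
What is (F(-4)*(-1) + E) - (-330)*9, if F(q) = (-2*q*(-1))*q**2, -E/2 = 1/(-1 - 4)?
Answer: 15492/5 ≈ 3098.4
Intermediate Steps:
E = 2/5 (E = -2/(-1 - 4) = -2/(-5) = -2*(-1/5) = 2/5 ≈ 0.40000)
F(q) = 2*q**3 (F(q) = (2*q)*q**2 = 2*q**3)
(F(-4)*(-1) + E) - (-330)*9 = ((2*(-4)**3)*(-1) + 2/5) - (-330)*9 = ((2*(-64))*(-1) + 2/5) - 55*(-54) = (-128*(-1) + 2/5) + 2970 = (128 + 2/5) + 2970 = 642/5 + 2970 = 15492/5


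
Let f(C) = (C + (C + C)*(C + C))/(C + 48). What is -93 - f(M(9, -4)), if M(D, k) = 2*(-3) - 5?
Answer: -3914/37 ≈ -105.78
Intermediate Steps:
M(D, k) = -11 (M(D, k) = -6 - 5 = -11)
f(C) = (C + 4*C**2)/(48 + C) (f(C) = (C + (2*C)*(2*C))/(48 + C) = (C + 4*C**2)/(48 + C))
-93 - f(M(9, -4)) = -93 - (-11)*(1 + 4*(-11))/(48 - 11) = -93 - (-11)*(1 - 44)/37 = -93 - (-11)*(-43)/37 = -93 - 1*473/37 = -93 - 473/37 = -3914/37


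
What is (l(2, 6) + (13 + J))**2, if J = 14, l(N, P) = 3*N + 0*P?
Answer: 1089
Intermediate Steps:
l(N, P) = 3*N (l(N, P) = 3*N + 0 = 3*N)
(l(2, 6) + (13 + J))**2 = (3*2 + (13 + 14))**2 = (6 + 27)**2 = 33**2 = 1089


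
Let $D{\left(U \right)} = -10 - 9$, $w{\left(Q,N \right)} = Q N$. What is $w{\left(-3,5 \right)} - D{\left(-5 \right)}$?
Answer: $4$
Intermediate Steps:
$w{\left(Q,N \right)} = N Q$
$D{\left(U \right)} = -19$
$w{\left(-3,5 \right)} - D{\left(-5 \right)} = 5 \left(-3\right) - -19 = -15 + 19 = 4$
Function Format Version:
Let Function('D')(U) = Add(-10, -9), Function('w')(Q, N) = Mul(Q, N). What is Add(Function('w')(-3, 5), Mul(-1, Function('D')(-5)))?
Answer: 4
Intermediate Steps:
Function('w')(Q, N) = Mul(N, Q)
Function('D')(U) = -19
Add(Function('w')(-3, 5), Mul(-1, Function('D')(-5))) = Add(Mul(5, -3), Mul(-1, -19)) = Add(-15, 19) = 4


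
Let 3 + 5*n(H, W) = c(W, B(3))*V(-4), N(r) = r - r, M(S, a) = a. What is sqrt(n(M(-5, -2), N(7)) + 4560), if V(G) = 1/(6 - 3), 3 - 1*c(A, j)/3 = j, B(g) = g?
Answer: 3*sqrt(12665)/5 ≈ 67.523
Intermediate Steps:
c(A, j) = 9 - 3*j
V(G) = 1/3
N(r) = 0
n(H, W) = -3/5 (n(H, W) = -3/5 + ((9 - 3*3)*(1/3))/5 = -3/5 + ((9 - 9)*(1/3))/5 = -3/5 + (0*(1/3))/5 = -3/5 + (1/5)*0 = -3/5 + 0 = -3/5)
sqrt(n(M(-5, -2), N(7)) + 4560) = sqrt(-3/5 + 4560) = sqrt(22797/5) = 3*sqrt(12665)/5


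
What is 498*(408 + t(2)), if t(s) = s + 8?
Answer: 208164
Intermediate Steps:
t(s) = 8 + s
498*(408 + t(2)) = 498*(408 + (8 + 2)) = 498*(408 + 10) = 498*418 = 208164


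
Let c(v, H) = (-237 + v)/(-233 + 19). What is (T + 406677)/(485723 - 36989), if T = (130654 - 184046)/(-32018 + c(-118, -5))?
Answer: 214335205489/236499973446 ≈ 0.90628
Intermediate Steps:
c(v, H) = 237/214 - v/214 (c(v, H) = (-237 + v)/(-214) = (-237 + v)*(-1/214) = 237/214 - v/214)
T = 11425888/6851497 (T = (130654 - 184046)/(-32018 + (237/214 - 1/214*(-118))) = -53392/(-32018 + (237/214 + 59/107)) = -53392/(-32018 + 355/214) = -53392/(-6851497/214) = -53392*(-214/6851497) = 11425888/6851497 ≈ 1.6676)
(T + 406677)/(485723 - 36989) = (11425888/6851497 + 406677)/(485723 - 36989) = (2786357671357/6851497)/448734 = (2786357671357/6851497)*(1/448734) = 214335205489/236499973446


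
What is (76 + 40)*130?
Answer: 15080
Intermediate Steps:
(76 + 40)*130 = 116*130 = 15080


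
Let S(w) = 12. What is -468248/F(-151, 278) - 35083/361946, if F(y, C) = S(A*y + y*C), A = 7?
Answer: -42370227901/1085838 ≈ -39021.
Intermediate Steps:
F(y, C) = 12
-468248/F(-151, 278) - 35083/361946 = -468248/12 - 35083/361946 = -468248*1/12 - 35083*1/361946 = -117062/3 - 35083/361946 = -42370227901/1085838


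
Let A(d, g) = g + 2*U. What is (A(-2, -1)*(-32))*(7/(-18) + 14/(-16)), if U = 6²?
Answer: 25844/9 ≈ 2871.6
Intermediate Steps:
U = 36
A(d, g) = 72 + g (A(d, g) = g + 2*36 = g + 72 = 72 + g)
(A(-2, -1)*(-32))*(7/(-18) + 14/(-16)) = ((72 - 1)*(-32))*(7/(-18) + 14/(-16)) = (71*(-32))*(7*(-1/18) + 14*(-1/16)) = -2272*(-7/18 - 7/8) = -2272*(-91/72) = 25844/9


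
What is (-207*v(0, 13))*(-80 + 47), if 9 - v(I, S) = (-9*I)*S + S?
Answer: -27324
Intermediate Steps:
v(I, S) = 9 - S + 9*I*S (v(I, S) = 9 - ((-9*I)*S + S) = 9 - (-9*I*S + S) = 9 - (S - 9*I*S) = 9 + (-S + 9*I*S) = 9 - S + 9*I*S)
(-207*v(0, 13))*(-80 + 47) = (-207*(9 - 1*13 + 9*0*13))*(-80 + 47) = -207*(9 - 13 + 0)*(-33) = -207*(-4)*(-33) = 828*(-33) = -27324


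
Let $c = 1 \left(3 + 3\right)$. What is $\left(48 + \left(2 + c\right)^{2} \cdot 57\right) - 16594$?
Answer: $-12898$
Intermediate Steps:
$c = 6$ ($c = 1 \cdot 6 = 6$)
$\left(48 + \left(2 + c\right)^{2} \cdot 57\right) - 16594 = \left(48 + \left(2 + 6\right)^{2} \cdot 57\right) - 16594 = \left(48 + 8^{2} \cdot 57\right) - 16594 = \left(48 + 64 \cdot 57\right) - 16594 = \left(48 + 3648\right) - 16594 = 3696 - 16594 = -12898$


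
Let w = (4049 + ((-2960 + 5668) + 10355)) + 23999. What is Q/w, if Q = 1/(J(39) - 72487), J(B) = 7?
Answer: -1/2979725280 ≈ -3.3560e-10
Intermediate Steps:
w = 41111 (w = (4049 + (2708 + 10355)) + 23999 = (4049 + 13063) + 23999 = 17112 + 23999 = 41111)
Q = -1/72480 (Q = 1/(7 - 72487) = 1/(-72480) = -1/72480 ≈ -1.3797e-5)
Q/w = -1/72480/41111 = -1/72480*1/41111 = -1/2979725280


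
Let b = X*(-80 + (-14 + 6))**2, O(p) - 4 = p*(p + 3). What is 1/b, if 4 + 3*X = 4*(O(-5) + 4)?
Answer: 3/526592 ≈ 5.6970e-6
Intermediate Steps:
O(p) = 4 + p*(3 + p) (O(p) = 4 + p*(p + 3) = 4 + p*(3 + p))
X = 68/3 (X = -4/3 + (4*((4 + (-5)**2 + 3*(-5)) + 4))/3 = -4/3 + (4*((4 + 25 - 15) + 4))/3 = -4/3 + (4*(14 + 4))/3 = -4/3 + (4*18)/3 = -4/3 + (1/3)*72 = -4/3 + 24 = 68/3 ≈ 22.667)
b = 526592/3 (b = 68*(-80 + (-14 + 6))**2/3 = 68*(-80 - 8)**2/3 = (68/3)*(-88)**2 = (68/3)*7744 = 526592/3 ≈ 1.7553e+5)
1/b = 1/(526592/3) = 3/526592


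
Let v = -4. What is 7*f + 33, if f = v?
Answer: 5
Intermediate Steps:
f = -4
7*f + 33 = 7*(-4) + 33 = -28 + 33 = 5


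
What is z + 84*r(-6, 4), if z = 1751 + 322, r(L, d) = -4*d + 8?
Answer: 1401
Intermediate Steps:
r(L, d) = 8 - 4*d
z = 2073
z + 84*r(-6, 4) = 2073 + 84*(8 - 4*4) = 2073 + 84*(8 - 16) = 2073 + 84*(-8) = 2073 - 672 = 1401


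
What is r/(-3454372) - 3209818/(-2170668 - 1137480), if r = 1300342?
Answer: 424136352355/714223363941 ≈ 0.59384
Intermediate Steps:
r/(-3454372) - 3209818/(-2170668 - 1137480) = 1300342/(-3454372) - 3209818/(-2170668 - 1137480) = 1300342*(-1/3454372) - 3209818/(-3308148) = -650171/1727186 - 3209818*(-1/3308148) = -650171/1727186 + 1604909/1654074 = 424136352355/714223363941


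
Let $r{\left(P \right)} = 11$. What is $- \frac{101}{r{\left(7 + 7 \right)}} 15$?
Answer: $- \frac{1515}{11} \approx -137.73$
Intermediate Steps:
$- \frac{101}{r{\left(7 + 7 \right)}} 15 = - \frac{101}{11} \cdot 15 = \left(-101\right) \frac{1}{11} \cdot 15 = \left(- \frac{101}{11}\right) 15 = - \frac{1515}{11}$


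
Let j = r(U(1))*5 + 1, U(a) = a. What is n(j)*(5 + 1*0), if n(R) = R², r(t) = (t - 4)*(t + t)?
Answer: 4205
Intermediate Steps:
r(t) = 2*t*(-4 + t) (r(t) = (-4 + t)*(2*t) = 2*t*(-4 + t))
j = -29 (j = (2*1*(-4 + 1))*5 + 1 = (2*1*(-3))*5 + 1 = -6*5 + 1 = -30 + 1 = -29)
n(j)*(5 + 1*0) = (-29)²*(5 + 1*0) = 841*(5 + 0) = 841*5 = 4205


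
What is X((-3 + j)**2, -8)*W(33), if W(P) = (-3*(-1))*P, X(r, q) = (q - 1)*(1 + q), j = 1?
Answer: 6237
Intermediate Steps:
X(r, q) = (1 + q)*(-1 + q) (X(r, q) = (-1 + q)*(1 + q) = (1 + q)*(-1 + q))
W(P) = 3*P
X((-3 + j)**2, -8)*W(33) = (-1 + (-8)**2)*(3*33) = (-1 + 64)*99 = 63*99 = 6237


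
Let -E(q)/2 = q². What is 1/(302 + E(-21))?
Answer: -1/580 ≈ -0.0017241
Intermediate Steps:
E(q) = -2*q²
1/(302 + E(-21)) = 1/(302 - 2*(-21)²) = 1/(302 - 2*441) = 1/(302 - 882) = 1/(-580) = -1/580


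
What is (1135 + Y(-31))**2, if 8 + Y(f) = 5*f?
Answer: 944784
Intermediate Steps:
Y(f) = -8 + 5*f
(1135 + Y(-31))**2 = (1135 + (-8 + 5*(-31)))**2 = (1135 + (-8 - 155))**2 = (1135 - 163)**2 = 972**2 = 944784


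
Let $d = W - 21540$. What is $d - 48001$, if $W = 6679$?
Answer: $-62862$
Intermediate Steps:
$d = -14861$ ($d = 6679 - 21540 = -14861$)
$d - 48001 = -14861 - 48001 = -62862$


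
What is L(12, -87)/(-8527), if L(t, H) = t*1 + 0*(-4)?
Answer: -12/8527 ≈ -0.0014073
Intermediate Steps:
L(t, H) = t (L(t, H) = t + 0 = t)
L(12, -87)/(-8527) = 12/(-8527) = 12*(-1/8527) = -12/8527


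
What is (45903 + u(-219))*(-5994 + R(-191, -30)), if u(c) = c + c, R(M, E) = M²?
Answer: 1386091455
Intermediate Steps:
u(c) = 2*c
(45903 + u(-219))*(-5994 + R(-191, -30)) = (45903 + 2*(-219))*(-5994 + (-191)²) = (45903 - 438)*(-5994 + 36481) = 45465*30487 = 1386091455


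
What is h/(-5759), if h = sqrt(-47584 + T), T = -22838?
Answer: -11*I*sqrt(582)/5759 ≈ -0.046079*I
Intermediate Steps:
h = 11*I*sqrt(582) (h = sqrt(-47584 - 22838) = sqrt(-70422) = 11*I*sqrt(582) ≈ 265.37*I)
h/(-5759) = (11*I*sqrt(582))/(-5759) = (11*I*sqrt(582))*(-1/5759) = -11*I*sqrt(582)/5759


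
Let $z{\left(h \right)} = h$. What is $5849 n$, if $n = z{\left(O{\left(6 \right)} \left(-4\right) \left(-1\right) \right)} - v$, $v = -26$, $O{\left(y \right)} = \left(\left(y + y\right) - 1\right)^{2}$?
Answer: $2982990$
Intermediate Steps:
$O{\left(y \right)} = \left(-1 + 2 y\right)^{2}$ ($O{\left(y \right)} = \left(2 y - 1\right)^{2} = \left(-1 + 2 y\right)^{2}$)
$n = 510$ ($n = \left(-1 + 2 \cdot 6\right)^{2} \left(-4\right) \left(-1\right) - -26 = \left(-1 + 12\right)^{2} \left(-4\right) \left(-1\right) + 26 = 11^{2} \left(-4\right) \left(-1\right) + 26 = 121 \left(-4\right) \left(-1\right) + 26 = \left(-484\right) \left(-1\right) + 26 = 484 + 26 = 510$)
$5849 n = 5849 \cdot 510 = 2982990$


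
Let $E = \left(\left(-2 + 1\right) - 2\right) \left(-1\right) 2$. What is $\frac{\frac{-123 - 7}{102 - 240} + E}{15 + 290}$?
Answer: $\frac{479}{21045} \approx 0.022761$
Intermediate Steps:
$E = 6$ ($E = \left(-1 - 2\right) \left(-1\right) 2 = \left(-3\right) \left(-1\right) 2 = 3 \cdot 2 = 6$)
$\frac{\frac{-123 - 7}{102 - 240} + E}{15 + 290} = \frac{\frac{-123 - 7}{102 - 240} + 6}{15 + 290} = \frac{- \frac{130}{-138} + 6}{305} = \left(\left(-130\right) \left(- \frac{1}{138}\right) + 6\right) \frac{1}{305} = \left(\frac{65}{69} + 6\right) \frac{1}{305} = \frac{479}{69} \cdot \frac{1}{305} = \frac{479}{21045}$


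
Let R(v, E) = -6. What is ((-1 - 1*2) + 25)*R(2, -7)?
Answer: -132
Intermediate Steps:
((-1 - 1*2) + 25)*R(2, -7) = ((-1 - 1*2) + 25)*(-6) = ((-1 - 2) + 25)*(-6) = (-3 + 25)*(-6) = 22*(-6) = -132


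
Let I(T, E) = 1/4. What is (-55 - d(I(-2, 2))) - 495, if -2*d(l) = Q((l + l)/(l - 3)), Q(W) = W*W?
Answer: -66548/121 ≈ -549.98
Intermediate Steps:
I(T, E) = 1/4
Q(W) = W**2
d(l) = -2*l**2/(-3 + l)**2 (d(l) = -(l + l)**2/(l - 3)**2/2 = -4*l**2/(-3 + l)**2/2 = -2*l**2/(-3 + l)**2)
(-55 - d(I(-2, 2))) - 495 = (-55 - (-2)*(1/4)**2/(-3 + 1/4)**2) - 495 = (-55 - (-2)/(16*(-11/4)**2)) - 495 = (-55 - (-2)*16/(16*121)) - 495 = (-55 - 1*(-2/121)) - 495 = (-55 + 2/121) - 495 = -6653/121 - 495 = -66548/121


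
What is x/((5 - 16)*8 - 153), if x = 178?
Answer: -178/241 ≈ -0.73859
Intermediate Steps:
x/((5 - 16)*8 - 153) = 178/((5 - 16)*8 - 153) = 178/(-11*8 - 153) = 178/(-88 - 153) = 178/(-241) = 178*(-1/241) = -178/241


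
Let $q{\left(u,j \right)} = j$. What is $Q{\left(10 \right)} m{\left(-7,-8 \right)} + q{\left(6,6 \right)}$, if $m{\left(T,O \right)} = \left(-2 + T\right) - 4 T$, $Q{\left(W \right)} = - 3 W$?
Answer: $-564$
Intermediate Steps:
$m{\left(T,O \right)} = -2 - 3 T$
$Q{\left(10 \right)} m{\left(-7,-8 \right)} + q{\left(6,6 \right)} = \left(-3\right) 10 \left(-2 - -21\right) + 6 = - 30 \left(-2 + 21\right) + 6 = \left(-30\right) 19 + 6 = -570 + 6 = -564$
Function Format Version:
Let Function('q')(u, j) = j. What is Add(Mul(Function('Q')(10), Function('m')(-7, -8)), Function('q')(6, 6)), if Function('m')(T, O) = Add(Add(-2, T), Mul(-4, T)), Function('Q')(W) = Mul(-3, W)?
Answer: -564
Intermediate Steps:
Function('m')(T, O) = Add(-2, Mul(-3, T))
Add(Mul(Function('Q')(10), Function('m')(-7, -8)), Function('q')(6, 6)) = Add(Mul(Mul(-3, 10), Add(-2, Mul(-3, -7))), 6) = Add(Mul(-30, Add(-2, 21)), 6) = Add(Mul(-30, 19), 6) = Add(-570, 6) = -564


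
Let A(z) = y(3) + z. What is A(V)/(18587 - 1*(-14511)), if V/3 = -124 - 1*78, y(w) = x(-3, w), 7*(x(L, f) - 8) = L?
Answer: -4189/231686 ≈ -0.018081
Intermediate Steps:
x(L, f) = 8 + L/7
y(w) = 53/7 (y(w) = 8 + (⅐)*(-3) = 8 - 3/7 = 53/7)
V = -606 (V = 3*(-124 - 1*78) = 3*(-124 - 78) = 3*(-202) = -606)
A(z) = 53/7 + z
A(V)/(18587 - 1*(-14511)) = (53/7 - 606)/(18587 - 1*(-14511)) = -4189/(7*(18587 + 14511)) = -4189/7/33098 = -4189/7*1/33098 = -4189/231686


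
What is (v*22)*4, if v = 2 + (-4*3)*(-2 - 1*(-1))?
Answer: 1232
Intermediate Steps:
v = 14 (v = 2 - 12*(-2 + 1) = 2 - 12*(-1) = 2 + 12 = 14)
(v*22)*4 = (14*22)*4 = 308*4 = 1232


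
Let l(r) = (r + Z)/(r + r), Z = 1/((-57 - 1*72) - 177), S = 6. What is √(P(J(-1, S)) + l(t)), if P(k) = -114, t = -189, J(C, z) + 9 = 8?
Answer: I*√4686809169/6426 ≈ 10.654*I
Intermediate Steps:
J(C, z) = -1 (J(C, z) = -9 + 8 = -1)
Z = -1/306 (Z = 1/((-57 - 72) - 177) = 1/(-129 - 177) = 1/(-306) = -1/306 ≈ -0.0032680)
l(r) = (-1/306 + r)/(2*r) (l(r) = (r - 1/306)/(r + r) = (-1/306 + r)/((2*r)) = (-1/306 + r)*(1/(2*r)) = (-1/306 + r)/(2*r))
√(P(J(-1, S)) + l(t)) = √(-114 + (1/612)*(-1 + 306*(-189))/(-189)) = √(-114 + (1/612)*(-1/189)*(-1 - 57834)) = √(-114 + (1/612)*(-1/189)*(-57835)) = √(-114 + 57835/115668) = √(-13128317/115668) = I*√4686809169/6426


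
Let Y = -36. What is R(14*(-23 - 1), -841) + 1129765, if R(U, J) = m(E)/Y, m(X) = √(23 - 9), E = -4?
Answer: 1129765 - √14/36 ≈ 1.1298e+6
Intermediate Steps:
m(X) = √14
R(U, J) = -√14/36 (R(U, J) = √14/(-36) = √14*(-1/36) = -√14/36)
R(14*(-23 - 1), -841) + 1129765 = -√14/36 + 1129765 = 1129765 - √14/36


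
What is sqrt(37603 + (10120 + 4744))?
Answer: sqrt(52467) ≈ 229.06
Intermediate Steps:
sqrt(37603 + (10120 + 4744)) = sqrt(37603 + 14864) = sqrt(52467)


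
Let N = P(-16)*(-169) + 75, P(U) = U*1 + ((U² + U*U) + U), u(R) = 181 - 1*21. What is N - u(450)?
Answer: -81205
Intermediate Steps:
u(R) = 160 (u(R) = 181 - 21 = 160)
P(U) = 2*U + 2*U² (P(U) = U + ((U² + U²) + U) = U + (2*U² + U) = U + (U + 2*U²) = 2*U + 2*U²)
N = -81045 (N = (2*(-16)*(1 - 16))*(-169) + 75 = (2*(-16)*(-15))*(-169) + 75 = 480*(-169) + 75 = -81120 + 75 = -81045)
N - u(450) = -81045 - 1*160 = -81045 - 160 = -81205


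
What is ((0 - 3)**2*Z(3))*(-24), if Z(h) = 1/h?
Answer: -72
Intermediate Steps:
((0 - 3)**2*Z(3))*(-24) = ((0 - 3)**2/3)*(-24) = ((-3)**2*(1/3))*(-24) = (9*(1/3))*(-24) = 3*(-24) = -72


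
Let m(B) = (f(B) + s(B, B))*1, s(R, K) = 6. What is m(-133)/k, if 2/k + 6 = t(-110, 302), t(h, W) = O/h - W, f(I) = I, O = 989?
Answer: 4428363/220 ≈ 20129.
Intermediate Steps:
t(h, W) = -W + 989/h (t(h, W) = 989/h - W = -W + 989/h)
k = -220/34869 (k = 2/(-6 + (-1*302 + 989/(-110))) = 2/(-6 + (-302 + 989*(-1/110))) = 2/(-6 + (-302 - 989/110)) = 2/(-6 - 34209/110) = 2/(-34869/110) = 2*(-110/34869) = -220/34869 ≈ -0.0063093)
m(B) = 6 + B (m(B) = (B + 6)*1 = (6 + B)*1 = 6 + B)
m(-133)/k = (6 - 133)/(-220/34869) = -127*(-34869/220) = 4428363/220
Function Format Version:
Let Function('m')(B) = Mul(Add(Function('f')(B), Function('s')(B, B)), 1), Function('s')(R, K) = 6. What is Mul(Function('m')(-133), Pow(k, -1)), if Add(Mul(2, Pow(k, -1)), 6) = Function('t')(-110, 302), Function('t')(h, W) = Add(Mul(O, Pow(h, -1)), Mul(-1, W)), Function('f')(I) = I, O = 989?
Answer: Rational(4428363, 220) ≈ 20129.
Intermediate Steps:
Function('t')(h, W) = Add(Mul(-1, W), Mul(989, Pow(h, -1))) (Function('t')(h, W) = Add(Mul(989, Pow(h, -1)), Mul(-1, W)) = Add(Mul(-1, W), Mul(989, Pow(h, -1))))
k = Rational(-220, 34869) (k = Mul(2, Pow(Add(-6, Add(Mul(-1, 302), Mul(989, Pow(-110, -1)))), -1)) = Mul(2, Pow(Add(-6, Add(-302, Mul(989, Rational(-1, 110)))), -1)) = Mul(2, Pow(Add(-6, Add(-302, Rational(-989, 110))), -1)) = Mul(2, Pow(Add(-6, Rational(-34209, 110)), -1)) = Mul(2, Pow(Rational(-34869, 110), -1)) = Mul(2, Rational(-110, 34869)) = Rational(-220, 34869) ≈ -0.0063093)
Function('m')(B) = Add(6, B) (Function('m')(B) = Mul(Add(B, 6), 1) = Mul(Add(6, B), 1) = Add(6, B))
Mul(Function('m')(-133), Pow(k, -1)) = Mul(Add(6, -133), Pow(Rational(-220, 34869), -1)) = Mul(-127, Rational(-34869, 220)) = Rational(4428363, 220)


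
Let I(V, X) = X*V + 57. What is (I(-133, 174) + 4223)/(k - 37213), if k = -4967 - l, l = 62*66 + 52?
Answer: 9431/23162 ≈ 0.40718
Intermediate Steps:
l = 4144 (l = 4092 + 52 = 4144)
k = -9111 (k = -4967 - 1*4144 = -4967 - 4144 = -9111)
I(V, X) = 57 + V*X (I(V, X) = V*X + 57 = 57 + V*X)
(I(-133, 174) + 4223)/(k - 37213) = ((57 - 133*174) + 4223)/(-9111 - 37213) = ((57 - 23142) + 4223)/(-46324) = (-23085 + 4223)*(-1/46324) = -18862*(-1/46324) = 9431/23162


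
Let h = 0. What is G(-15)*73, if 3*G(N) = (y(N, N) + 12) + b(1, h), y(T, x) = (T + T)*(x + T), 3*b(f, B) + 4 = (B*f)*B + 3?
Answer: 199655/9 ≈ 22184.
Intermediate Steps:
b(f, B) = -1/3 + f*B**2/3 (b(f, B) = -4/3 + ((B*f)*B + 3)/3 = -4/3 + (f*B**2 + 3)/3 = -4/3 + (3 + f*B**2)/3 = -4/3 + (1 + f*B**2/3) = -1/3 + f*B**2/3)
y(T, x) = 2*T*(T + x) (y(T, x) = (2*T)*(T + x) = 2*T*(T + x))
G(N) = 35/9 + 4*N**2/3 (G(N) = ((2*N*(N + N) + 12) + (-1/3 + (1/3)*1*0**2))/3 = ((2*N*(2*N) + 12) + (-1/3 + (1/3)*1*0))/3 = ((4*N**2 + 12) + (-1/3 + 0))/3 = ((12 + 4*N**2) - 1/3)/3 = (35/3 + 4*N**2)/3 = 35/9 + 4*N**2/3)
G(-15)*73 = (35/9 + (4/3)*(-15)**2)*73 = (35/9 + (4/3)*225)*73 = (35/9 + 300)*73 = (2735/9)*73 = 199655/9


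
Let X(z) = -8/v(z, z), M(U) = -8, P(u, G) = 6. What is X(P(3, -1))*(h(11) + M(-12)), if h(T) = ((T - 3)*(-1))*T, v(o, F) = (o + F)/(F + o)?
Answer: 768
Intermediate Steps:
v(o, F) = 1 (v(o, F) = (F + o)/(F + o) = 1)
h(T) = T*(3 - T) (h(T) = ((-3 + T)*(-1))*T = (3 - T)*T = T*(3 - T))
X(z) = -8 (X(z) = -8/1 = -8*1 = -8)
X(P(3, -1))*(h(11) + M(-12)) = -8*(11*(3 - 1*11) - 8) = -8*(11*(3 - 11) - 8) = -8*(11*(-8) - 8) = -8*(-88 - 8) = -8*(-96) = 768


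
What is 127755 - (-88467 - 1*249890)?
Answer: 466112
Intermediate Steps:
127755 - (-88467 - 1*249890) = 127755 - (-88467 - 249890) = 127755 - 1*(-338357) = 127755 + 338357 = 466112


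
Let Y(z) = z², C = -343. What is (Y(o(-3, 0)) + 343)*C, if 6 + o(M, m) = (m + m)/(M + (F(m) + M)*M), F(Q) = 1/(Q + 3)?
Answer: -129997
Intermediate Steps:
F(Q) = 1/(3 + Q)
o(M, m) = -6 + 2*m/(M + M*(M + 1/(3 + m))) (o(M, m) = -6 + (m + m)/(M + (1/(3 + m) + M)*M) = -6 + (2*m)/(M + (M + 1/(3 + m))*M) = -6 + (2*m)/(M + M*(M + 1/(3 + m))) = -6 + 2*m/(M + M*(M + 1/(3 + m))))
(Y(o(-3, 0)) + 343)*C = ((2*(-3*(-3) - (3 + 0)*(-1*0 + 3*(-3) + 3*(-3)²))/(-3*(1 + (1 - 3)*(3 + 0))))² + 343)*(-343) = ((2*(-⅓)*(9 - 1*3*(0 - 9 + 3*9))/(1 - 2*3))² + 343)*(-343) = ((2*(-⅓)*(9 - 1*3*(0 - 9 + 27))/(1 - 6))² + 343)*(-343) = ((2*(-⅓)*(9 - 1*3*18)/(-5))² + 343)*(-343) = ((2*(-⅓)*(-⅕)*(9 - 54))² + 343)*(-343) = ((2*(-⅓)*(-⅕)*(-45))² + 343)*(-343) = ((-6)² + 343)*(-343) = (36 + 343)*(-343) = 379*(-343) = -129997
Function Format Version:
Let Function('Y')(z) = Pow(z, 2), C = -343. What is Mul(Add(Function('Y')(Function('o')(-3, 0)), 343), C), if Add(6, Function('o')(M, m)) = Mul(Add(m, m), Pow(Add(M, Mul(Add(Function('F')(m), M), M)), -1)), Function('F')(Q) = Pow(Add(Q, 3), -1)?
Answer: -129997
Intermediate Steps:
Function('F')(Q) = Pow(Add(3, Q), -1)
Function('o')(M, m) = Add(-6, Mul(2, m, Pow(Add(M, Mul(M, Add(M, Pow(Add(3, m), -1)))), -1))) (Function('o')(M, m) = Add(-6, Mul(Add(m, m), Pow(Add(M, Mul(Add(Pow(Add(3, m), -1), M), M)), -1))) = Add(-6, Mul(Mul(2, m), Pow(Add(M, Mul(Add(M, Pow(Add(3, m), -1)), M)), -1))) = Add(-6, Mul(Mul(2, m), Pow(Add(M, Mul(M, Add(M, Pow(Add(3, m), -1)))), -1))) = Add(-6, Mul(2, m, Pow(Add(M, Mul(M, Add(M, Pow(Add(3, m), -1)))), -1))))
Mul(Add(Function('Y')(Function('o')(-3, 0)), 343), C) = Mul(Add(Pow(Mul(2, Pow(-3, -1), Pow(Add(1, Mul(Add(1, -3), Add(3, 0))), -1), Add(Mul(-3, -3), Mul(-1, Add(3, 0), Add(Mul(-1, 0), Mul(3, -3), Mul(3, Pow(-3, 2)))))), 2), 343), -343) = Mul(Add(Pow(Mul(2, Rational(-1, 3), Pow(Add(1, Mul(-2, 3)), -1), Add(9, Mul(-1, 3, Add(0, -9, Mul(3, 9))))), 2), 343), -343) = Mul(Add(Pow(Mul(2, Rational(-1, 3), Pow(Add(1, -6), -1), Add(9, Mul(-1, 3, Add(0, -9, 27)))), 2), 343), -343) = Mul(Add(Pow(Mul(2, Rational(-1, 3), Pow(-5, -1), Add(9, Mul(-1, 3, 18))), 2), 343), -343) = Mul(Add(Pow(Mul(2, Rational(-1, 3), Rational(-1, 5), Add(9, -54)), 2), 343), -343) = Mul(Add(Pow(Mul(2, Rational(-1, 3), Rational(-1, 5), -45), 2), 343), -343) = Mul(Add(Pow(-6, 2), 343), -343) = Mul(Add(36, 343), -343) = Mul(379, -343) = -129997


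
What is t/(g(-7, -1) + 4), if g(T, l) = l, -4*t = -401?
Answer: 401/12 ≈ 33.417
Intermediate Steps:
t = 401/4 (t = -¼*(-401) = 401/4 ≈ 100.25)
t/(g(-7, -1) + 4) = 401/(4*(-1 + 4)) = (401/4)/3 = (401/4)*(⅓) = 401/12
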